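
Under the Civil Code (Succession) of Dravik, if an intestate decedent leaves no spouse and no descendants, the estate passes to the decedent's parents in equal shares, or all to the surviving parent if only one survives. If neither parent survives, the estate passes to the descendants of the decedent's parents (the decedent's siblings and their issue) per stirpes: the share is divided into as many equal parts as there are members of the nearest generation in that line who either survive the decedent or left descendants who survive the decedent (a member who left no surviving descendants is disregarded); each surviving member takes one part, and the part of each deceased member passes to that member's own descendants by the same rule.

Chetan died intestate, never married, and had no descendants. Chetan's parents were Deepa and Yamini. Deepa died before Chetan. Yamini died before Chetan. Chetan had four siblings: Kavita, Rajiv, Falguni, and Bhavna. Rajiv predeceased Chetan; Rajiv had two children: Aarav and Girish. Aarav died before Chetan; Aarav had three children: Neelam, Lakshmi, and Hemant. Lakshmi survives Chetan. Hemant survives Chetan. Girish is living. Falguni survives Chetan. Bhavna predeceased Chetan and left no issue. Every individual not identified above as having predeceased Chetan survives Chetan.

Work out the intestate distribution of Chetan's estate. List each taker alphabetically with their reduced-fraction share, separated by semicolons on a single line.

Falguni 1/3; Girish 1/6; Hemant 1/18; Kavita 1/3; Lakshmi 1/18; Neelam 1/18

Neither parent survives and there are no descendants, so the estate passes to Chetan's siblings and their issue per stirpes.
Bhavna left no surviving issue, so that branch lapses and is disregarded.
The estate is divided into 3 equal shares of 1/3 among Kavita, Rajiv, Falguni.
Kavita is living and takes 1/3.
Rajiv predeceased; the 1/3 allotted to Rajiv's branch passes to Rajiv's issue by representation.
The 1/3 is divided into 2 equal shares of 1/6 among Aarav, Girish.
Aarav predeceased; the 1/6 allotted to Aarav's branch passes to Aarav's issue by representation.
The 1/6 is divided into 3 equal shares of 1/18 among Neelam, Lakshmi, Hemant.
Neelam is living and takes 1/18.
Lakshmi is living and takes 1/18.
Hemant is living and takes 1/18.
Girish is living and takes 1/6.
Falguni is living and takes 1/3.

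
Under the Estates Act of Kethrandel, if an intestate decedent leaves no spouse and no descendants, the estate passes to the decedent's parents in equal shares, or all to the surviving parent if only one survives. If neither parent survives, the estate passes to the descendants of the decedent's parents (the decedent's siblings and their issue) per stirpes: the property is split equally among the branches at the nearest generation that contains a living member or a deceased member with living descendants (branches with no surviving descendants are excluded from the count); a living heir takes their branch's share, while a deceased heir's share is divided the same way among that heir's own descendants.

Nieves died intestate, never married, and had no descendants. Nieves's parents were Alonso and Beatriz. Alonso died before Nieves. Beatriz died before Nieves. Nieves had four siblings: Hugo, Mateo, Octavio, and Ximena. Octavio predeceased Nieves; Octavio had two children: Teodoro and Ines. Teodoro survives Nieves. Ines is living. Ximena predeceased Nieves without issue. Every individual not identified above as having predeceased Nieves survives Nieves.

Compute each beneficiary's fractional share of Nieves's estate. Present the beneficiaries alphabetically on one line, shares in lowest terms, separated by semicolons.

Hugo 1/3; Ines 1/6; Mateo 1/3; Teodoro 1/6

Neither parent survives and there are no descendants, so the estate passes to Nieves's siblings and their issue per stirpes.
Ximena left no surviving issue, so that branch lapses and is disregarded.
The estate is divided into 3 equal shares of 1/3 among Hugo, Mateo, Octavio.
Hugo is living and takes 1/3.
Mateo is living and takes 1/3.
Octavio predeceased; the 1/3 allotted to Octavio's branch passes to Octavio's issue by representation.
The 1/3 is divided into 2 equal shares of 1/6 among Teodoro, Ines.
Teodoro is living and takes 1/6.
Ines is living and takes 1/6.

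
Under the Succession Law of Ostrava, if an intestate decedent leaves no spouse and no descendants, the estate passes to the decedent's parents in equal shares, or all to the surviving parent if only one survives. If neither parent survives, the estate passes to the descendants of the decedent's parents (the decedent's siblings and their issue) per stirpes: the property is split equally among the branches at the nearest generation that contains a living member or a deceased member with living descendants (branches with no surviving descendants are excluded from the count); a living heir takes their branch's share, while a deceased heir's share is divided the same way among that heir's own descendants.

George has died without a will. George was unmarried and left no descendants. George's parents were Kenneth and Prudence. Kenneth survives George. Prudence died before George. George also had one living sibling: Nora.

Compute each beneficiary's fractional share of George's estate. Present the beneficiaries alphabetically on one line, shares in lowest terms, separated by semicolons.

Only one parent, Kenneth, survives, so Kenneth takes the entire estate. The siblings take nothing because a surviving parent has priority.

Kenneth 1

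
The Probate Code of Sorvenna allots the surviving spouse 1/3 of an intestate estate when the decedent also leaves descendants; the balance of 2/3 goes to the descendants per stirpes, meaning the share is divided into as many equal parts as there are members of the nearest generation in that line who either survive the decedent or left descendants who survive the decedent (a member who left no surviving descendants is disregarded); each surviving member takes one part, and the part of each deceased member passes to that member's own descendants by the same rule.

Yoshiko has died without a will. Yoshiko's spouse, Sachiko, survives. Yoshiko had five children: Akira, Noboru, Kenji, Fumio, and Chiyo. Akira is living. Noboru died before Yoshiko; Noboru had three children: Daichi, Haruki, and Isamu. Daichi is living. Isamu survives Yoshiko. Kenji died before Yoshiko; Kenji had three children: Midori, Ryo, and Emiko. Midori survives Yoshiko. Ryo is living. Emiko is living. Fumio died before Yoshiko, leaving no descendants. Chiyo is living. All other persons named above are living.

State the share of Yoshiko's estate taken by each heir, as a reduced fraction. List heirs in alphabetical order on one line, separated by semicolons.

Akira 1/6; Chiyo 1/6; Daichi 1/18; Emiko 1/18; Haruki 1/18; Isamu 1/18; Midori 1/18; Ryo 1/18; Sachiko 1/3

Sachiko, as surviving spouse, takes 1/3.
The remaining 2/3 passes to Yoshiko's descendants per stirpes.
Fumio left no surviving issue, so that branch lapses and is disregarded.
The 2/3 is divided into 4 equal shares of 1/6 among Akira, Noboru, Kenji, Chiyo.
Akira is living and takes 1/6.
Noboru predeceased; the 1/6 allotted to Noboru's branch passes to Noboru's issue by representation.
The 1/6 is divided into 3 equal shares of 1/18 among Daichi, Haruki, Isamu.
Daichi is living and takes 1/18.
Haruki is living and takes 1/18.
Isamu is living and takes 1/18.
Kenji predeceased; the 1/6 allotted to Kenji's branch passes to Kenji's issue by representation.
The 1/6 is divided into 3 equal shares of 1/18 among Midori, Ryo, Emiko.
Midori is living and takes 1/18.
Ryo is living and takes 1/18.
Emiko is living and takes 1/18.
Chiyo is living and takes 1/6.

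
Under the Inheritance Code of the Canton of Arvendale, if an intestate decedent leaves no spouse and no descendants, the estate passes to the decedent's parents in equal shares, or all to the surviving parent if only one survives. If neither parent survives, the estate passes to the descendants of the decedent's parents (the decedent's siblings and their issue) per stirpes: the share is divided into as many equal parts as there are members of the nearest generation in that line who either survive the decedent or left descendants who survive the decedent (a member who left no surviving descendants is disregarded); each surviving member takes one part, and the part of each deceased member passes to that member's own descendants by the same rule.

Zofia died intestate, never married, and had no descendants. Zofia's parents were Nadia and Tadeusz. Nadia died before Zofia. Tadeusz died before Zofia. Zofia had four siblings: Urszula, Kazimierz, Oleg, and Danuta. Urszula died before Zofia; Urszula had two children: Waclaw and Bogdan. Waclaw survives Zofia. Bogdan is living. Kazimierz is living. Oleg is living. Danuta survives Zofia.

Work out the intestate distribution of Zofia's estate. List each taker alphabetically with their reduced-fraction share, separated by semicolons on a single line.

Neither parent survives and there are no descendants, so the estate passes to Zofia's siblings and their issue per stirpes.
The estate is divided into 4 equal shares of 1/4 among Urszula, Kazimierz, Oleg, Danuta.
Urszula predeceased; the 1/4 allotted to Urszula's branch passes to Urszula's issue by representation.
The 1/4 is divided into 2 equal shares of 1/8 among Waclaw, Bogdan.
Waclaw is living and takes 1/8.
Bogdan is living and takes 1/8.
Kazimierz is living and takes 1/4.
Oleg is living and takes 1/4.
Danuta is living and takes 1/4.

Bogdan 1/8; Danuta 1/4; Kazimierz 1/4; Oleg 1/4; Waclaw 1/8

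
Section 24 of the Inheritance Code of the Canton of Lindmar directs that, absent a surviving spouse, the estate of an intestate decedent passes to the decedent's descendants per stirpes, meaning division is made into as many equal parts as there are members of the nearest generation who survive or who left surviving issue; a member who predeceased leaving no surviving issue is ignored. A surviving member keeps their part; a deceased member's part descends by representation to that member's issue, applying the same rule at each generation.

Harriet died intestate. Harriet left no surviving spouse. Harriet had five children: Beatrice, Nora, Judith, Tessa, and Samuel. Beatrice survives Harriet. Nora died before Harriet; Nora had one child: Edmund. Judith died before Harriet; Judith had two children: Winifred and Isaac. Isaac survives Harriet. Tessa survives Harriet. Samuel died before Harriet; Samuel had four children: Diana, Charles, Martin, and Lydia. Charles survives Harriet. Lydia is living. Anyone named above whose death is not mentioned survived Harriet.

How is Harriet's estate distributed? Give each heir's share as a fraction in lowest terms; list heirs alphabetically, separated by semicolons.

There is no surviving spouse, so the entire estate passes to Harriet's descendants per stirpes.
The estate is divided into 5 equal shares of 1/5 among Beatrice, Nora, Judith, Tessa, Samuel.
Beatrice is living and takes 1/5.
Nora predeceased; the 1/5 allotted to Nora's branch passes to Nora's issue by representation.
Edmund is the sole taker at this level and receives the full 1/5.
Judith predeceased; the 1/5 allotted to Judith's branch passes to Judith's issue by representation.
The 1/5 is divided into 2 equal shares of 1/10 among Winifred, Isaac.
Winifred is living and takes 1/10.
Isaac is living and takes 1/10.
Tessa is living and takes 1/5.
Samuel predeceased; the 1/5 allotted to Samuel's branch passes to Samuel's issue by representation.
The 1/5 is divided into 4 equal shares of 1/20 among Diana, Charles, Martin, Lydia.
Diana is living and takes 1/20.
Charles is living and takes 1/20.
Martin is living and takes 1/20.
Lydia is living and takes 1/20.

Beatrice 1/5; Charles 1/20; Diana 1/20; Edmund 1/5; Isaac 1/10; Lydia 1/20; Martin 1/20; Tessa 1/5; Winifred 1/10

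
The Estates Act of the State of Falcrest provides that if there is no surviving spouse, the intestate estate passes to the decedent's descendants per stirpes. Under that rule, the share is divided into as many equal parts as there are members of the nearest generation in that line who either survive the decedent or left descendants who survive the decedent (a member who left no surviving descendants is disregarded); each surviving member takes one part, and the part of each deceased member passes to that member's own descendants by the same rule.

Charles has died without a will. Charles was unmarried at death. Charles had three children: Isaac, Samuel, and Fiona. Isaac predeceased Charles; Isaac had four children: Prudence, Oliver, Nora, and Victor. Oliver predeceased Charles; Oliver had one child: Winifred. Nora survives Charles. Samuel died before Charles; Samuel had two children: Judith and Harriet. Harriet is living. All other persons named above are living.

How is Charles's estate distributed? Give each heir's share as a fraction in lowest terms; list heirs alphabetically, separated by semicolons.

There is no surviving spouse, so the entire estate passes to Charles's descendants per stirpes.
The estate is divided into 3 equal shares of 1/3 among Isaac, Samuel, Fiona.
Isaac predeceased; the 1/3 allotted to Isaac's branch passes to Isaac's issue by representation.
The 1/3 is divided into 4 equal shares of 1/12 among Prudence, Oliver, Nora, Victor.
Prudence is living and takes 1/12.
Oliver predeceased; the 1/12 allotted to Oliver's branch passes to Oliver's issue by representation.
Winifred is the sole taker at this level and receives the full 1/12.
Nora is living and takes 1/12.
Victor is living and takes 1/12.
Samuel predeceased; the 1/3 allotted to Samuel's branch passes to Samuel's issue by representation.
The 1/3 is divided into 2 equal shares of 1/6 among Judith, Harriet.
Judith is living and takes 1/6.
Harriet is living and takes 1/6.
Fiona is living and takes 1/3.

Fiona 1/3; Harriet 1/6; Judith 1/6; Nora 1/12; Prudence 1/12; Victor 1/12; Winifred 1/12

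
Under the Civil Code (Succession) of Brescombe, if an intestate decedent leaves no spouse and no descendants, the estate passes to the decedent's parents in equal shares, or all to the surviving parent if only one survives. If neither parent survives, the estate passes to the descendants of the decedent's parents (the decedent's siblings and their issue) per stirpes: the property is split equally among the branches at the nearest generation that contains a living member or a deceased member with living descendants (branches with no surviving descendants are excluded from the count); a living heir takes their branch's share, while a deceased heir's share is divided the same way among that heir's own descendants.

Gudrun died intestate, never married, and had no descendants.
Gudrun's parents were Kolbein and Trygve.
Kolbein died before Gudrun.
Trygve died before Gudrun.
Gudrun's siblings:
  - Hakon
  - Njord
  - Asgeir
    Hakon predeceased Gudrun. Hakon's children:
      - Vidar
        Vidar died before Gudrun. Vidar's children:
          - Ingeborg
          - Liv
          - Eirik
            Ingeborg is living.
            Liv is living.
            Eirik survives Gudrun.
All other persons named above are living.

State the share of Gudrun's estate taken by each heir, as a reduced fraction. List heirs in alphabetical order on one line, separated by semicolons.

Neither parent survives and there are no descendants, so the estate passes to Gudrun's siblings and their issue per stirpes.
The estate is divided into 3 equal shares of 1/3 among Hakon, Njord, Asgeir.
Hakon predeceased; the 1/3 allotted to Hakon's branch passes to Hakon's issue by representation.
Vidar's line is the sole branch at this level, so the full 1/3 passes to Vidar's issue by representation.
The 1/3 is divided into 3 equal shares of 1/9 among Ingeborg, Liv, Eirik.
Ingeborg is living and takes 1/9.
Liv is living and takes 1/9.
Eirik is living and takes 1/9.
Njord is living and takes 1/3.
Asgeir is living and takes 1/3.

Asgeir 1/3; Eirik 1/9; Ingeborg 1/9; Liv 1/9; Njord 1/3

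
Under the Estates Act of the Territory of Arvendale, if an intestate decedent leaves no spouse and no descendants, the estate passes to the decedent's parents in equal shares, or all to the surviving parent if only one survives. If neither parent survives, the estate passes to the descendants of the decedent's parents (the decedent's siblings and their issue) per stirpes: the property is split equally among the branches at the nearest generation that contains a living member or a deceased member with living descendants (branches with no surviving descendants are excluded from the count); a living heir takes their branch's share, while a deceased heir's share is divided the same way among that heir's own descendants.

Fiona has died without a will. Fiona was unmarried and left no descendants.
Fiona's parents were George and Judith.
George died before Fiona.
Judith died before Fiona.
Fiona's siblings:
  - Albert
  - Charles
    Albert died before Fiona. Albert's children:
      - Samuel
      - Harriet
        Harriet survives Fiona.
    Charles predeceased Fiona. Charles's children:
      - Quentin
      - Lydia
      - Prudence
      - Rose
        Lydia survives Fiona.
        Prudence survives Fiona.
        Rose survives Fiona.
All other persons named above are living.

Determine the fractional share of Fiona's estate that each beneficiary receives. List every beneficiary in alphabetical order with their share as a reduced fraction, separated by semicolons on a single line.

Harriet 1/4; Lydia 1/8; Prudence 1/8; Quentin 1/8; Rose 1/8; Samuel 1/4

Neither parent survives and there are no descendants, so the estate passes to Fiona's siblings and their issue per stirpes.
The estate is divided into 2 equal shares of 1/2 among Albert, Charles.
Albert predeceased; the 1/2 allotted to Albert's branch passes to Albert's issue by representation.
The 1/2 is divided into 2 equal shares of 1/4 among Samuel, Harriet.
Samuel is living and takes 1/4.
Harriet is living and takes 1/4.
Charles predeceased; the 1/2 allotted to Charles's branch passes to Charles's issue by representation.
The 1/2 is divided into 4 equal shares of 1/8 among Quentin, Lydia, Prudence, Rose.
Quentin is living and takes 1/8.
Lydia is living and takes 1/8.
Prudence is living and takes 1/8.
Rose is living and takes 1/8.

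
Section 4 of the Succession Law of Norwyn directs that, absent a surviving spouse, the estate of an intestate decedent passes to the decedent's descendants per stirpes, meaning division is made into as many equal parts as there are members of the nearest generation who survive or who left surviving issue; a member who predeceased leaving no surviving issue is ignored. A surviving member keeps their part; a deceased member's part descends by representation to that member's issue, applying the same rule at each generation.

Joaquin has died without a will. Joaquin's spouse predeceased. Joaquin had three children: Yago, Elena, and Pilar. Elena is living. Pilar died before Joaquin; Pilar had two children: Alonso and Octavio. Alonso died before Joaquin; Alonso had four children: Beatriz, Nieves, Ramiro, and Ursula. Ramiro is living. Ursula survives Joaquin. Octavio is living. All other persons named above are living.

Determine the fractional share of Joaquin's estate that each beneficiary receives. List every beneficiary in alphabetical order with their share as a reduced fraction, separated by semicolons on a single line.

Beatriz 1/24; Elena 1/3; Nieves 1/24; Octavio 1/6; Ramiro 1/24; Ursula 1/24; Yago 1/3

There is no surviving spouse, so the entire estate passes to Joaquin's descendants per stirpes.
The estate is divided into 3 equal shares of 1/3 among Yago, Elena, Pilar.
Yago is living and takes 1/3.
Elena is living and takes 1/3.
Pilar predeceased; the 1/3 allotted to Pilar's branch passes to Pilar's issue by representation.
The 1/3 is divided into 2 equal shares of 1/6 among Alonso, Octavio.
Alonso predeceased; the 1/6 allotted to Alonso's branch passes to Alonso's issue by representation.
The 1/6 is divided into 4 equal shares of 1/24 among Beatriz, Nieves, Ramiro, Ursula.
Beatriz is living and takes 1/24.
Nieves is living and takes 1/24.
Ramiro is living and takes 1/24.
Ursula is living and takes 1/24.
Octavio is living and takes 1/6.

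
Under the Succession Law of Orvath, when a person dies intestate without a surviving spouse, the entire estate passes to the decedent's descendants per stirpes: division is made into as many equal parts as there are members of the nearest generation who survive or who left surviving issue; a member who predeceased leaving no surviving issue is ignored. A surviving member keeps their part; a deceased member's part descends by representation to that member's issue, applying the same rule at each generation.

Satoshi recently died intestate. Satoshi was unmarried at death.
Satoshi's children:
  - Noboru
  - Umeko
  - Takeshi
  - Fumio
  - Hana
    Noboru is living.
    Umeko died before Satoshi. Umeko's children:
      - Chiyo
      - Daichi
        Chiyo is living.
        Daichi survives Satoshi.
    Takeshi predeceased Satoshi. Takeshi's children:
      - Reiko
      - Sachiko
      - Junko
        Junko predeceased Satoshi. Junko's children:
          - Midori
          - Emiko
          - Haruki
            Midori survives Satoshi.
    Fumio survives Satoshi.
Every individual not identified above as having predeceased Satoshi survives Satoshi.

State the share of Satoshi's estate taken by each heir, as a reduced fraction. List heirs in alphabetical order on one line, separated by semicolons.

There is no surviving spouse, so the entire estate passes to Satoshi's descendants per stirpes.
The estate is divided into 5 equal shares of 1/5 among Noboru, Umeko, Takeshi, Fumio, Hana.
Noboru is living and takes 1/5.
Umeko predeceased; the 1/5 allotted to Umeko's branch passes to Umeko's issue by representation.
The 1/5 is divided into 2 equal shares of 1/10 among Chiyo, Daichi.
Chiyo is living and takes 1/10.
Daichi is living and takes 1/10.
Takeshi predeceased; the 1/5 allotted to Takeshi's branch passes to Takeshi's issue by representation.
The 1/5 is divided into 3 equal shares of 1/15 among Reiko, Sachiko, Junko.
Reiko is living and takes 1/15.
Sachiko is living and takes 1/15.
Junko predeceased; the 1/15 allotted to Junko's branch passes to Junko's issue by representation.
The 1/15 is divided into 3 equal shares of 1/45 among Midori, Emiko, Haruki.
Midori is living and takes 1/45.
Emiko is living and takes 1/45.
Haruki is living and takes 1/45.
Fumio is living and takes 1/5.
Hana is living and takes 1/5.

Chiyo 1/10; Daichi 1/10; Emiko 1/45; Fumio 1/5; Hana 1/5; Haruki 1/45; Midori 1/45; Noboru 1/5; Reiko 1/15; Sachiko 1/15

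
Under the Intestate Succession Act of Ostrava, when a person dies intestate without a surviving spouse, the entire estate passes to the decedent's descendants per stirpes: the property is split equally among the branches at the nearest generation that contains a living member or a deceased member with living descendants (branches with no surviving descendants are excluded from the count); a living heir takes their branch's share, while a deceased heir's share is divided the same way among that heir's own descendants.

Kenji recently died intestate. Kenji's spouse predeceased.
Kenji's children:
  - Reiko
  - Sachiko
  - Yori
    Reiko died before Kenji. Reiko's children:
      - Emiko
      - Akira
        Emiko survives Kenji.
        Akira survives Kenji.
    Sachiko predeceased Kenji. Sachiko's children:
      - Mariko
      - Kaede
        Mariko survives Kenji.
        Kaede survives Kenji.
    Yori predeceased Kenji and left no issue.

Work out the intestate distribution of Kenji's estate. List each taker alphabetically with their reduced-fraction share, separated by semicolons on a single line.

There is no surviving spouse, so the entire estate passes to Kenji's descendants per stirpes.
Yori left no surviving issue, so that branch lapses and is disregarded.
The estate is divided into 2 equal shares of 1/2 among Reiko, Sachiko.
Reiko predeceased; the 1/2 allotted to Reiko's branch passes to Reiko's issue by representation.
The 1/2 is divided into 2 equal shares of 1/4 among Emiko, Akira.
Emiko is living and takes 1/4.
Akira is living and takes 1/4.
Sachiko predeceased; the 1/2 allotted to Sachiko's branch passes to Sachiko's issue by representation.
The 1/2 is divided into 2 equal shares of 1/4 among Mariko, Kaede.
Mariko is living and takes 1/4.
Kaede is living and takes 1/4.

Akira 1/4; Emiko 1/4; Kaede 1/4; Mariko 1/4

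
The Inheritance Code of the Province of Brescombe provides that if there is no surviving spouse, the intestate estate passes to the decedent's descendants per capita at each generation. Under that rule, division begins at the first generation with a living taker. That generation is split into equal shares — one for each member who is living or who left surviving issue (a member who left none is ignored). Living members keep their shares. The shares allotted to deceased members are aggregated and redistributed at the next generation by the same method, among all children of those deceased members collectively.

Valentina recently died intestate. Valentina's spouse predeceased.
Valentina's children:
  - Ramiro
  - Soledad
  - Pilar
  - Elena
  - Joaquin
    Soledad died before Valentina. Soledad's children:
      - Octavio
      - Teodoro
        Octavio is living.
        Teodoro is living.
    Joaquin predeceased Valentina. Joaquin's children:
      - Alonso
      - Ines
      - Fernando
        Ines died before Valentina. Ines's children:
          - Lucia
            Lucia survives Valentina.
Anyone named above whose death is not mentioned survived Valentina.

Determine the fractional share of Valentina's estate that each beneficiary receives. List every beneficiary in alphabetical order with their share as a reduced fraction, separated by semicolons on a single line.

There is no surviving spouse, so the entire estate passes to Valentina's descendants per capita at each generation.
At generation 1 (Ramiro, Soledad, Pilar, Elena, Joaquin) there are 5 shares of (1)/5 = 1/5 each.
Living: Ramiro, Pilar, and Elena — each takes 1/5.
Deceased: Soledad and Joaquin. Their combined 2/5 is pooled and carried to generation 2.
At generation 2 (Octavio, Teodoro, Alonso, Ines, Fernando) there are 5 shares of (2/5)/5 = 2/25 each.
Living: Octavio, Teodoro, Alonso, and Fernando — each takes 2/25.
Deceased: Ines. That 2/25 share is carried to generation 3.
At generation 3 (Lucia) there are 1 shares of (2/25)/1 = 2/25 each.
Living: Lucia — each takes 2/25.

Alonso 2/25; Elena 1/5; Fernando 2/25; Lucia 2/25; Octavio 2/25; Pilar 1/5; Ramiro 1/5; Teodoro 2/25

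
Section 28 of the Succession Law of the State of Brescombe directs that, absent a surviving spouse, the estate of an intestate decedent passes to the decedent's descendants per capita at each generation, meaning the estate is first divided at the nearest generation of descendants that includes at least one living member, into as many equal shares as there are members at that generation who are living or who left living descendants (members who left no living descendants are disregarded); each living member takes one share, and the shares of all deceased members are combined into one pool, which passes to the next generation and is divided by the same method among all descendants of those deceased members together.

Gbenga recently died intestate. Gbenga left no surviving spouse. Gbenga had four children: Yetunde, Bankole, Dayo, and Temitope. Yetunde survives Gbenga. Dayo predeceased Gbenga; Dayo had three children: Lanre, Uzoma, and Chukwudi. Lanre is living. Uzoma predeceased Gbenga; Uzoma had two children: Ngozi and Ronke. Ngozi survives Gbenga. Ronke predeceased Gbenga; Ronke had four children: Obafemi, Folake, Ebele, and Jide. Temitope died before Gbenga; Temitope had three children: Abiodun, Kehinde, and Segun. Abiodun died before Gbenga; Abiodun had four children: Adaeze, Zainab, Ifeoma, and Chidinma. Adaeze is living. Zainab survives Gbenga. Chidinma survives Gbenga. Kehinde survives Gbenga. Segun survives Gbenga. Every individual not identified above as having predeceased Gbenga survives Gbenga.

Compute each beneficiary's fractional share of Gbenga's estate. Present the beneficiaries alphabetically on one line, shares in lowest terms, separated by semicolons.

Adaeze 1/36; Bankole 1/4; Chidinma 1/36; Chukwudi 1/12; Ebele 1/144; Folake 1/144; Ifeoma 1/36; Jide 1/144; Kehinde 1/12; Lanre 1/12; Ngozi 1/36; Obafemi 1/144; Segun 1/12; Yetunde 1/4; Zainab 1/36

There is no surviving spouse, so the entire estate passes to Gbenga's descendants per capita at each generation.
At generation 1 (Yetunde, Bankole, Dayo, Temitope) there are 4 shares of (1)/4 = 1/4 each.
Living: Yetunde and Bankole — each takes 1/4.
Deceased: Dayo and Temitope. Their combined 1/2 is pooled and carried to generation 2.
At generation 2 (Lanre, Uzoma, Chukwudi, Abiodun, Kehinde, Segun) there are 6 shares of (1/2)/6 = 1/12 each.
Living: Lanre, Chukwudi, Kehinde, and Segun — each takes 1/12.
Deceased: Uzoma and Abiodun. Their combined 1/6 is pooled and carried to generation 3.
At generation 3 (Ngozi, Ronke, Adaeze, Zainab, Ifeoma, Chidinma) there are 6 shares of (1/6)/6 = 1/36 each.
Living: Ngozi, Adaeze, Zainab, Ifeoma, and Chidinma — each takes 1/36.
Deceased: Ronke. That 1/36 share is carried to generation 4.
At generation 4 (Obafemi, Folake, Ebele, Jide) there are 4 shares of (1/36)/4 = 1/144 each.
Living: Obafemi, Folake, Ebele, and Jide — each takes 1/144.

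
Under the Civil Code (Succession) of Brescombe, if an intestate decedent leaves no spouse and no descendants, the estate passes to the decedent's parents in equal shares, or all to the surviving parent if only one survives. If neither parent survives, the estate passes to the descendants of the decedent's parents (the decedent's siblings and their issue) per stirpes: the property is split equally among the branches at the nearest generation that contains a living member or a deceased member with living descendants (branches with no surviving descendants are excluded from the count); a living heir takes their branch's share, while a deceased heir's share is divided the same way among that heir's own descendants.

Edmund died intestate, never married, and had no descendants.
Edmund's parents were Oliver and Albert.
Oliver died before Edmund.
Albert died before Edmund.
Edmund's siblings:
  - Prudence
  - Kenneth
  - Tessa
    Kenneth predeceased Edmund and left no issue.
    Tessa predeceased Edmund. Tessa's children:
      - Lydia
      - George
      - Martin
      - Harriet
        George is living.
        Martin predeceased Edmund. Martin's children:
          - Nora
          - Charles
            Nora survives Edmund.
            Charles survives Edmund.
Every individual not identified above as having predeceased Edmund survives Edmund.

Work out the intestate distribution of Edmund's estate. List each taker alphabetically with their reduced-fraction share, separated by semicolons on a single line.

Neither parent survives and there are no descendants, so the estate passes to Edmund's siblings and their issue per stirpes.
Kenneth left no surviving issue, so that branch lapses and is disregarded.
The estate is divided into 2 equal shares of 1/2 among Prudence, Tessa.
Prudence is living and takes 1/2.
Tessa predeceased; the 1/2 allotted to Tessa's branch passes to Tessa's issue by representation.
The 1/2 is divided into 4 equal shares of 1/8 among Lydia, George, Martin, Harriet.
Lydia is living and takes 1/8.
George is living and takes 1/8.
Martin predeceased; the 1/8 allotted to Martin's branch passes to Martin's issue by representation.
The 1/8 is divided into 2 equal shares of 1/16 among Nora, Charles.
Nora is living and takes 1/16.
Charles is living and takes 1/16.
Harriet is living and takes 1/8.

Charles 1/16; George 1/8; Harriet 1/8; Lydia 1/8; Nora 1/16; Prudence 1/2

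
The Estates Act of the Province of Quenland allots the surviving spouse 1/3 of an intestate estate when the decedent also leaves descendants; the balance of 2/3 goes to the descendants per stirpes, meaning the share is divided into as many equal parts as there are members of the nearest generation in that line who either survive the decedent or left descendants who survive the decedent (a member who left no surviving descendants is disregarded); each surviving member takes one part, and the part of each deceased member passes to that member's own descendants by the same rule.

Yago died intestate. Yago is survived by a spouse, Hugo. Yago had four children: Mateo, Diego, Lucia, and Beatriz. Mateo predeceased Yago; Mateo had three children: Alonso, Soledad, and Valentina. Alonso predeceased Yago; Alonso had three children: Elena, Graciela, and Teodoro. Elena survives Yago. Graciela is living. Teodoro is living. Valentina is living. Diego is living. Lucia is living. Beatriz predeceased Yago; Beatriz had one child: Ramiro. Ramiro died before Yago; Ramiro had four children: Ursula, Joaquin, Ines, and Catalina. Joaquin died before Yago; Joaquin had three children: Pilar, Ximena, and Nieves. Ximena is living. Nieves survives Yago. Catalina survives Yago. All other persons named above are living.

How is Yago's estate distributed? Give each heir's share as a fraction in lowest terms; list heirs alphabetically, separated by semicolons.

Catalina 1/24; Diego 1/6; Elena 1/54; Graciela 1/54; Hugo 1/3; Ines 1/24; Lucia 1/6; Nieves 1/72; Pilar 1/72; Soledad 1/18; Teodoro 1/54; Ursula 1/24; Valentina 1/18; Ximena 1/72

Hugo, as surviving spouse, takes 1/3.
The remaining 2/3 passes to Yago's descendants per stirpes.
The 2/3 is divided into 4 equal shares of 1/6 among Mateo, Diego, Lucia, Beatriz.
Mateo predeceased; the 1/6 allotted to Mateo's branch passes to Mateo's issue by representation.
The 1/6 is divided into 3 equal shares of 1/18 among Alonso, Soledad, Valentina.
Alonso predeceased; the 1/18 allotted to Alonso's branch passes to Alonso's issue by representation.
The 1/18 is divided into 3 equal shares of 1/54 among Elena, Graciela, Teodoro.
Elena is living and takes 1/54.
Graciela is living and takes 1/54.
Teodoro is living and takes 1/54.
Soledad is living and takes 1/18.
Valentina is living and takes 1/18.
Diego is living and takes 1/6.
Lucia is living and takes 1/6.
Beatriz predeceased; the 1/6 allotted to Beatriz's branch passes to Beatriz's issue by representation.
Ramiro's line is the sole branch at this level, so the full 1/6 passes to Ramiro's issue by representation.
The 1/6 is divided into 4 equal shares of 1/24 among Ursula, Joaquin, Ines, Catalina.
Ursula is living and takes 1/24.
Joaquin predeceased; the 1/24 allotted to Joaquin's branch passes to Joaquin's issue by representation.
The 1/24 is divided into 3 equal shares of 1/72 among Pilar, Ximena, Nieves.
Pilar is living and takes 1/72.
Ximena is living and takes 1/72.
Nieves is living and takes 1/72.
Ines is living and takes 1/24.
Catalina is living and takes 1/24.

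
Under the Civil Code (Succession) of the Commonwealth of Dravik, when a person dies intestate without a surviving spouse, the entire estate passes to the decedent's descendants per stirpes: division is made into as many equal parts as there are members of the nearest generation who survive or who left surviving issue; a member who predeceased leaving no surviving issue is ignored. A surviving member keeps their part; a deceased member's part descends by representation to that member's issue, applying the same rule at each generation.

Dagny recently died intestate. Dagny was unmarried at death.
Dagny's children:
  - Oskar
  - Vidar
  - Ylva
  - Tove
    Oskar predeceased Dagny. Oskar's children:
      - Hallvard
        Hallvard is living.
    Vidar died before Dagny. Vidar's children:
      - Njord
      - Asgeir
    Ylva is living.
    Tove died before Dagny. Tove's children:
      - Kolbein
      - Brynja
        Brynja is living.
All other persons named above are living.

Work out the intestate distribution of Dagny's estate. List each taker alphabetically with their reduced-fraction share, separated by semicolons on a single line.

There is no surviving spouse, so the entire estate passes to Dagny's descendants per stirpes.
The estate is divided into 4 equal shares of 1/4 among Oskar, Vidar, Ylva, Tove.
Oskar predeceased; the 1/4 allotted to Oskar's branch passes to Oskar's issue by representation.
Hallvard is the sole taker at this level and receives the full 1/4.
Vidar predeceased; the 1/4 allotted to Vidar's branch passes to Vidar's issue by representation.
The 1/4 is divided into 2 equal shares of 1/8 among Njord, Asgeir.
Njord is living and takes 1/8.
Asgeir is living and takes 1/8.
Ylva is living and takes 1/4.
Tove predeceased; the 1/4 allotted to Tove's branch passes to Tove's issue by representation.
The 1/4 is divided into 2 equal shares of 1/8 among Kolbein, Brynja.
Kolbein is living and takes 1/8.
Brynja is living and takes 1/8.

Asgeir 1/8; Brynja 1/8; Hallvard 1/4; Kolbein 1/8; Njord 1/8; Ylva 1/4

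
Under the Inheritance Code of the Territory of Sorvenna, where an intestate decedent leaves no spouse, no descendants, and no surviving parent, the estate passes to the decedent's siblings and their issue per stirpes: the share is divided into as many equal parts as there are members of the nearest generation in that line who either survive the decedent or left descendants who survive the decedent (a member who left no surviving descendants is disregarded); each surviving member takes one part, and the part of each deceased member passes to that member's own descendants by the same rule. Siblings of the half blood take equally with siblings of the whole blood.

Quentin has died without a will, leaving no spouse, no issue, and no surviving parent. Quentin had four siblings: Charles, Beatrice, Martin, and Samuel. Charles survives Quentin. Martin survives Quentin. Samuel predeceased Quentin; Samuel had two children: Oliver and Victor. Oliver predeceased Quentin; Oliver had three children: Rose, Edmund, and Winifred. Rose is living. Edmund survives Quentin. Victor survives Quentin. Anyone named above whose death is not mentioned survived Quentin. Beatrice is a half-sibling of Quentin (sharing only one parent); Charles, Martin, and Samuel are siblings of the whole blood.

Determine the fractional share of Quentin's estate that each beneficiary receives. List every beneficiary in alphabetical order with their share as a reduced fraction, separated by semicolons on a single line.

Beatrice 1/4; Charles 1/4; Edmund 1/24; Martin 1/4; Rose 1/24; Victor 1/8; Winifred 1/24

No spouse, descendants, or parent survives, so the estate passes to Quentin's siblings per stirpes.
Half-blood and whole-blood siblings take equally under the stated rule.
The estate is divided into 4 equal shares of 1/4 among Charles, Beatrice, Martin, Samuel.
Charles is living and takes 1/4.
Beatrice is living and takes 1/4.
Martin is living and takes 1/4.
Samuel predeceased; the 1/4 allotted to Samuel's branch passes to Samuel's issue by representation.
The 1/4 is divided into 2 equal shares of 1/8 among Oliver, Victor.
Oliver predeceased; the 1/8 allotted to Oliver's branch passes to Oliver's issue by representation.
The 1/8 is divided into 3 equal shares of 1/24 among Rose, Edmund, Winifred.
Rose is living and takes 1/24.
Edmund is living and takes 1/24.
Winifred is living and takes 1/24.
Victor is living and takes 1/8.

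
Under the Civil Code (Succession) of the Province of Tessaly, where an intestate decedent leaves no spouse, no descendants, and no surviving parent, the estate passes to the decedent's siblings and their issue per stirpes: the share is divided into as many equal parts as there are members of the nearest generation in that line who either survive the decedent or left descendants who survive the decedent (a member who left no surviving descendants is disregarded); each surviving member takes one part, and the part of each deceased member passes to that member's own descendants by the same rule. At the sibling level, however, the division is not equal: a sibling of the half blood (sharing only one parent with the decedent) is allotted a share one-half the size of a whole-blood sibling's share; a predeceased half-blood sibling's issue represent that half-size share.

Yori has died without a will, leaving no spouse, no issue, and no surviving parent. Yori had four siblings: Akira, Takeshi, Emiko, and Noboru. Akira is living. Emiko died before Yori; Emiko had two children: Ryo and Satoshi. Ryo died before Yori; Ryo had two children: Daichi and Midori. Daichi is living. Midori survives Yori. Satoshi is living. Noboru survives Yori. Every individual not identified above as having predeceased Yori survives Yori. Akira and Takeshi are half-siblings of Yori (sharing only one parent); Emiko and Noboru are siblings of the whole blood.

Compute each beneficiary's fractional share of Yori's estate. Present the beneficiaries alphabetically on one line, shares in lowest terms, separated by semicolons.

Akira 1/6; Daichi 1/12; Midori 1/12; Noboru 1/3; Satoshi 1/6; Takeshi 1/6

No spouse, descendants, or parent survives, so the estate passes to Yori's siblings per stirpes.
Half-blood siblings count for one-half the weight of whole-blood siblings at the initial division.
Dividing 1 in proportion to weights (total weight 3): Akira (weight 1/2) → 1/6; Takeshi (weight 1/2) → 1/6; Emiko (weight 1) → 1/3; Noboru (weight 1) → 1/3.
Akira is living and takes 1/6.
Takeshi is living and takes 1/6.
Emiko predeceased; the 1/3 allotted to Emiko's branch passes to Emiko's issue by representation.
The 1/3 is divided into 2 equal shares of 1/6 among Ryo, Satoshi.
Ryo predeceased; the 1/6 allotted to Ryo's branch passes to Ryo's issue by representation.
The 1/6 is divided into 2 equal shares of 1/12 among Daichi, Midori.
Daichi is living and takes 1/12.
Midori is living and takes 1/12.
Satoshi is living and takes 1/6.
Noboru is living and takes 1/3.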